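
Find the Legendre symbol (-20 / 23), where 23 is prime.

1

First reduce: -20 ≡ 3 (mod 23).
Reciprocity: 3 ≡ 3 and 23 ≡ 3 (mod 4), so (3/23) = −(23/3).
Reduce top mod 3: now compute (2/3).
Pull out 2: since 3 ≡ 3 (mod 8), (2/3) = -1.
Reached (1/3) = 1. Collecting the sign flips along the way, the symbol is +1.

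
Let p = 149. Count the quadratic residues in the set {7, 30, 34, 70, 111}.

(7/149) = +1 → QR.
(30/149) = +1 → QR.
(34/149) = -1 → non-residue.
(70/149) = -1 → non-residue.
(111/149) = -1 → non-residue.
Total quadratic residues among the 5: 2.

2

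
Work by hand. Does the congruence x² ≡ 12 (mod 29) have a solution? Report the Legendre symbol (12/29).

-1

Pull out 2^2: since 29 ≡ 5 (mod 8), (2/29) = -1, so (2/29)^2 = +1.
Reciprocity: 3 ≡ 3 and 29 ≡ 1 (mod 4), so (3/29) = +(29/3).
Reduce top mod 3: now compute (2/3).
Pull out 2: since 3 ≡ 3 (mod 8), (2/3) = -1.
Reached (1/3) = 1. Collecting the sign flips along the way, the symbol is -1.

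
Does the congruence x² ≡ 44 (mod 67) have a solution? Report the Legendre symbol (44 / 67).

-1

Pull out 2^2: since 67 ≡ 3 (mod 8), (2/67) = -1, so (2/67)^2 = +1.
Reciprocity: 11 ≡ 3 and 67 ≡ 3 (mod 4), so (11/67) = −(67/11).
Reduce top mod 11: now compute (1/11).
Reached (1/11) = 1. Collecting the sign flips along the way, the symbol is -1.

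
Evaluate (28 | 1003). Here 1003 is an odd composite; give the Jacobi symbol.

-1

Pull out 2^2: since 1003 ≡ 3 (mod 8), (2/1003) = -1, so (2/1003)^2 = +1.
Reciprocity: 7 ≡ 3 and 1003 ≡ 3 (mod 4), so (7/1003) = −(1003/7).
Reduce top mod 7: now compute (2/7).
Pull out 2: since 7 ≡ 7 (mod 8), (2/7) = +1.
Reached (1/7) = 1. Collecting the sign flips along the way, the symbol is -1.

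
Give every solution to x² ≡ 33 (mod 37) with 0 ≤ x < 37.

12, 25

37 ≡ 1 (mod 4), so we find a root by search.
Trying successive values, 12² = 144 ≡ 33 (mod 37). The other root is 37 − 12 = 25.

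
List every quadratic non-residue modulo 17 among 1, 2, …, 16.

3 5 6 7 10 11 12 14

Square k = 1,…,8 (k and 17−k give the same square):
1²=1, 2²=4, 3²=9, 4²=16, 5²≡8, 6²≡2, 7²≡15, 8²≡13 (mod 17).
The residues are {1, 2, 4, 8, 9, 13, 15, 16}; the non-residues are the remaining 8 nonzero classes.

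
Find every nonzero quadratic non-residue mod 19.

2 3 8 10 12 13 14 15 18

Square k = 1,…,9 (k and 19−k give the same square):
1²=1, 2²=4, 3²=9, 4²=16, 5²≡6, 6²≡17, 7²≡11, 8²≡7, 9²≡5 (mod 19).
The residues are {1, 4, 5, 6, 7, 9, 11, 16, 17}; the non-residues are the remaining 9 nonzero classes.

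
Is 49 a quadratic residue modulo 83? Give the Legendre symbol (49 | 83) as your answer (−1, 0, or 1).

1

Reciprocity: 49 ≡ 1 and 83 ≡ 3 (mod 4), so (49/83) = +(83/49).
Reduce top mod 49: now compute (34/49).
Pull out 2: since 49 ≡ 1 (mod 8), (2/49) = +1.
Reciprocity: 17 ≡ 1 and 49 ≡ 1 (mod 4), so (17/49) = +(49/17).
Reduce top mod 17: now compute (15/17).
Reciprocity: 15 ≡ 3 and 17 ≡ 1 (mod 4), so (15/17) = +(17/15).
Reduce top mod 15: now compute (2/15).
Pull out 2: since 15 ≡ 7 (mod 8), (2/15) = +1.
Reached (1/15) = 1. Collecting the sign flips along the way, the symbol is +1.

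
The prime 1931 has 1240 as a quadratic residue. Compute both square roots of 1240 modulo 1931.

266, 1665

Since 1931 ≡ 3 (mod 4), a square root of 1240 is 1240^((1931+1)/4) = 1240^483 mod 1931.
Repeated squaring: 1240^2≡524, 1240^4≡374, 1240^8≡844, 1240^16≡1728, 1240^32≡658, 1240^64≡420, 1240^128≡679, 1240^256≡1463 (mod 1931).
1240^483 = 1240^(256+128+64+32+2+1) ≡ 1665 (mod 1931).
Check: 1665² = 2772225 ≡ 1240 (mod 1931). The two roots are 266 and 1665.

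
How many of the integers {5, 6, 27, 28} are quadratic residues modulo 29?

3

(5/29) = +1 → QR.
(6/29) = +1 → QR.
(27/29) = -1 → non-residue.
(28/29) = +1 → QR.
Total quadratic residues among the 4: 3.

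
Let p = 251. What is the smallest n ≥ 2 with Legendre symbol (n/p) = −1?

(2/251) = −1, so 2 is the smallest positive non-residue mod 251.

2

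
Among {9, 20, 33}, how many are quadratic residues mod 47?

(9/47) = +1 → QR.
(20/47) = -1 → non-residue.
(33/47) = -1 → non-residue.
Total quadratic residues among the 3: 1.

1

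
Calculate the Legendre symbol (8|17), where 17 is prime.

Pull out 2^3: since 17 ≡ 1 (mod 8), (2/17) = +1, so (2/17)^3 = +1.
Reached (1/17) = 1. Collecting the sign flips along the way, the symbol is +1.

1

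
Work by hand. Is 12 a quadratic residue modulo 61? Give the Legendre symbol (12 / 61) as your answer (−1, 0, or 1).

Pull out 2^2: since 61 ≡ 5 (mod 8), (2/61) = -1, so (2/61)^2 = +1.
Reciprocity: 3 ≡ 3 and 61 ≡ 1 (mod 4), so (3/61) = +(61/3).
Reduce top mod 3: now compute (1/3).
Reached (1/3) = 1. Collecting the sign flips along the way, the symbol is +1.

1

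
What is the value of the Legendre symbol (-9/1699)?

First reduce: -9 ≡ 1690 (mod 1699).
Pull out 2: since 1699 ≡ 3 (mod 8), (2/1699) = -1.
Reciprocity: 845 ≡ 1 and 1699 ≡ 3 (mod 4), so (845/1699) = +(1699/845).
Reduce top mod 845: now compute (9/845).
Reciprocity: 9 ≡ 1 and 845 ≡ 1 (mod 4), so (9/845) = +(845/9).
Reduce top mod 9: now compute (8/9).
Pull out 2^3: since 9 ≡ 1 (mod 8), (2/9) = +1, so (2/9)^3 = +1.
Reached (1/9) = 1. Collecting the sign flips along the way, the symbol is -1.

-1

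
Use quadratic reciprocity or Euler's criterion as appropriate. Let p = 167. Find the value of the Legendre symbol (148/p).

Euler's criterion: (148/167) ≡ 148^83 (mod 167).
148^2 ≡ 27 (mod 167)
148^4 ≡ 61 (mod 167)
148^8 ≡ 47 (mod 167)
148^16 ≡ 38 (mod 167)
148^32 ≡ 108 (mod 167)
148^64 ≡ 141 (mod 167)
148^83 = 148^(64+16+2+1) ≡ 166 (mod 167).
Result is 166 ≡ −1, so (148/167) = −1.

-1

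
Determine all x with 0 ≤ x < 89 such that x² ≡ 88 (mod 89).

34, 55

89 ≡ 1 (mod 4), so we find a root by search.
Trying successive values, 34² = 1156 ≡ 88 (mod 89). The other root is 89 − 34 = 55.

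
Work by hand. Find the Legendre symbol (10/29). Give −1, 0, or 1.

-1

Pull out 2: since 29 ≡ 5 (mod 8), (2/29) = -1.
Reciprocity: 5 ≡ 1 and 29 ≡ 1 (mod 4), so (5/29) = +(29/5).
Reduce top mod 5: now compute (4/5).
Pull out 2^2: since 5 ≡ 5 (mod 8), (2/5) = -1, so (2/5)^2 = +1.
Reached (1/5) = 1. Collecting the sign flips along the way, the symbol is -1.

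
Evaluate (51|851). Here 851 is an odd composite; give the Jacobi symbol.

1

Reciprocity: 51 ≡ 3 and 851 ≡ 3 (mod 4), so (51/851) = −(851/51).
Reduce top mod 51: now compute (35/51).
Reciprocity: 35 ≡ 3 and 51 ≡ 3 (mod 4), so (35/51) = −(51/35).
Reduce top mod 35: now compute (16/35).
Pull out 2^4: since 35 ≡ 3 (mod 8), (2/35) = -1, so (2/35)^4 = +1.
Reached (1/35) = 1. Collecting the sign flips along the way, the symbol is +1.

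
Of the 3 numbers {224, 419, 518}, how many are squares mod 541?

2

(224/541) = -1 → non-residue.
(419/541) = +1 → QR.
(518/541) = +1 → QR.
Total quadratic residues among the 3: 2.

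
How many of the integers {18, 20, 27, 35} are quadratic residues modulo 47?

(18/47) = +1 → QR.
(20/47) = -1 → non-residue.
(27/47) = +1 → QR.
(35/47) = -1 → non-residue.
Total quadratic residues among the 4: 2.

2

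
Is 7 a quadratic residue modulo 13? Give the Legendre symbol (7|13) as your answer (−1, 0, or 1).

-1

Euler's criterion: (7/13) ≡ 7^6 (mod 13).
7^2 ≡ 10 (mod 13)
7^4 ≡ 9 (mod 13)
7^6 = 7^(4+2) ≡ 12 (mod 13).
Result is 12 ≡ −1, so (7/13) = −1.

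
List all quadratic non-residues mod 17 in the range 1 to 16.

Square k = 1,…,8 (k and 17−k give the same square):
1²=1, 2²=4, 3²=9, 4²=16, 5²≡8, 6²≡2, 7²≡15, 8²≡13 (mod 17).
The residues are {1, 2, 4, 8, 9, 13, 15, 16}; the non-residues are the remaining 8 nonzero classes.

3, 5, 6, 7, 10, 11, 12, 14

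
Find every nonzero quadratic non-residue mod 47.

Square k = 1,…,23 (k and 47−k give the same square):
1²=1, 2²=4, 3²=9, 4²=16, 5²=25, 6²=36, 7²≡2, 8²≡17, 9²≡34, 10²≡6, 11²≡27, 12²≡3, 13²≡28, 14²≡8, 15²≡37, 16²≡21, 17²≡7, 18²≡42, 19²≡32, 20²≡24, 21²≡18, 22²≡14, 23²≡12 (mod 47).
The residues are {1, 2, 3, 4, 6, 7, 8, 9, 12, 14, 16, 17, 18, 21, 24, 25, 27, 28, 32, 34, 36, 37, 42}; the non-residues are the remaining 23 nonzero classes.

5 10 11 13 15 19 20 22 23 26 29 30 31 33 35 38 39 40 41 43 44 45 46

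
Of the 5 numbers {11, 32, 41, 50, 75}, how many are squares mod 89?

3

(11/89) = +1 → QR.
(32/89) = +1 → QR.
(41/89) = -1 → non-residue.
(50/89) = +1 → QR.
(75/89) = -1 → non-residue.
Total quadratic residues among the 5: 3.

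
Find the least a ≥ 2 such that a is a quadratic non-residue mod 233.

3

(2/233) = +1, so 2 is a residue.
(3/233) = −1, so 3 is the smallest positive non-residue mod 233.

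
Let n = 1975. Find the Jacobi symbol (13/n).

1

Reciprocity: 13 ≡ 1 and 1975 ≡ 3 (mod 4), so (13/1975) = +(1975/13).
Reduce top mod 13: now compute (12/13).
Pull out 2^2: since 13 ≡ 5 (mod 8), (2/13) = -1, so (2/13)^2 = +1.
Reciprocity: 3 ≡ 3 and 13 ≡ 1 (mod 4), so (3/13) = +(13/3).
Reduce top mod 3: now compute (1/3).
Reached (1/3) = 1. Collecting the sign flips along the way, the symbol is +1.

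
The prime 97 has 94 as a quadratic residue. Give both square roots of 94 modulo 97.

97 ≡ 1 (mod 4), so we find a root by search.
Trying successive values, 26² = 676 ≡ 94 (mod 97). The other root is 97 − 26 = 71.

26, 71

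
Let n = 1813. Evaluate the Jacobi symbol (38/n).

1

Pull out 2: since 1813 ≡ 5 (mod 8), (2/1813) = -1.
Reciprocity: 19 ≡ 3 and 1813 ≡ 1 (mod 4), so (19/1813) = +(1813/19).
Reduce top mod 19: now compute (8/19).
Pull out 2^3: since 19 ≡ 3 (mod 8), (2/19) = -1, so (2/19)^3 = -1.
Reached (1/19) = 1. Collecting the sign flips along the way, the symbol is +1.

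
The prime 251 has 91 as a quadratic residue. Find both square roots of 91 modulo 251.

51, 200

Since 251 ≡ 3 (mod 4), a square root of 91 is 91^((251+1)/4) = 91^63 mod 251.
Repeated squaring: 91^2≡249, 91^4≡4, 91^8≡16, 91^16≡5, 91^32≡25 (mod 251).
91^63 = 91^(32+16+8+4+2+1) ≡ 51 (mod 251).
Check: 51² = 2601 ≡ 91 (mod 251). The two roots are 51 and 200.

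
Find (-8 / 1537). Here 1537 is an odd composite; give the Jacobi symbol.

First reduce: -8 ≡ 1529 (mod 1537).
Reciprocity: 1529 ≡ 1 and 1537 ≡ 1 (mod 4), so (1529/1537) = +(1537/1529).
Reduce top mod 1529: now compute (8/1529).
Pull out 2^3: since 1529 ≡ 1 (mod 8), (2/1529) = +1, so (2/1529)^3 = +1.
Reached (1/1529) = 1. Collecting the sign flips along the way, the symbol is +1.

1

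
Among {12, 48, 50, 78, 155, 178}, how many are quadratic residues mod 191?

(12/191) = +1 → QR.
(48/191) = +1 → QR.
(50/191) = +1 → QR.
(78/191) = +1 → QR.
(155/191) = -1 → non-residue.
(178/191) = -1 → non-residue.
Total quadratic residues among the 6: 4.

4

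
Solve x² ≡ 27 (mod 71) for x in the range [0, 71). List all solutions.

Since 71 ≡ 3 (mod 4), a square root of 27 is 27^((71+1)/4) = 27^18 mod 71.
Repeated squaring: 27^2≡19, 27^4≡6, 27^8≡36, 27^16≡18 (mod 71).
27^18 = 27^(16+2) ≡ 58 (mod 71).
Check: 58² = 3364 ≡ 27 (mod 71). The two roots are 13 and 58.

13, 58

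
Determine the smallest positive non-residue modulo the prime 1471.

3

(2/1471) = +1, so 2 is a residue.
(3/1471) = −1, so 3 is the smallest positive non-residue mod 1471.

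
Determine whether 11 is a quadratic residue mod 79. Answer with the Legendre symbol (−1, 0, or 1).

Reciprocity: 11 ≡ 3 and 79 ≡ 3 (mod 4), so (11/79) = −(79/11).
Reduce top mod 11: now compute (2/11).
Pull out 2: since 11 ≡ 3 (mod 8), (2/11) = -1.
Reached (1/11) = 1. Collecting the sign flips along the way, the symbol is +1.

1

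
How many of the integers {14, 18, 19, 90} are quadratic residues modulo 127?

(14/127) = -1 → non-residue.
(18/127) = +1 → QR.
(19/127) = +1 → QR.
(90/127) = -1 → non-residue.
Total quadratic residues among the 4: 2.

2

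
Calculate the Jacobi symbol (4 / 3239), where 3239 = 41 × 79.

1

Pull out 2^2: since 3239 ≡ 7 (mod 8), (2/3239) = +1, so (2/3239)^2 = +1.
Reached (1/3239) = 1. Collecting the sign flips along the way, the symbol is +1.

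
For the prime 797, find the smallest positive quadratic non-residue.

(2/797) = −1, so 2 is the smallest positive non-residue mod 797.

2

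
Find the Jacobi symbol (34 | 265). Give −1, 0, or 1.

-1

Pull out 2: since 265 ≡ 1 (mod 8), (2/265) = +1.
Reciprocity: 17 ≡ 1 and 265 ≡ 1 (mod 4), so (17/265) = +(265/17).
Reduce top mod 17: now compute (10/17).
Pull out 2: since 17 ≡ 1 (mod 8), (2/17) = +1.
Reciprocity: 5 ≡ 1 and 17 ≡ 1 (mod 4), so (5/17) = +(17/5).
Reduce top mod 5: now compute (2/5).
Pull out 2: since 5 ≡ 5 (mod 8), (2/5) = -1.
Reached (1/5) = 1. Collecting the sign flips along the way, the symbol is -1.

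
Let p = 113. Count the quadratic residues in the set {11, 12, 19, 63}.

2

(11/113) = +1 → QR.
(12/113) = -1 → non-residue.
(19/113) = -1 → non-residue.
(63/113) = +1 → QR.
Total quadratic residues among the 4: 2.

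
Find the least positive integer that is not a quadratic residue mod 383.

(2/383) = +1, so 2 is a residue.
(3/383) = +1, so 3 is a residue.
(4/383) = +1, so 4 is a residue.
(5/383) = −1, so 5 is the smallest positive non-residue mod 383.

5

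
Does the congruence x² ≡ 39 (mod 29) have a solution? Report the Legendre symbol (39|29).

-1

Euler's criterion: (39/29) ≡ 10^14 (mod 29).
10^2 ≡ 13 (mod 29)
10^4 ≡ 24 (mod 29)
10^8 ≡ 25 (mod 29)
10^14 = 10^(8+4+2) ≡ 28 (mod 29).
Result is 28 ≡ −1, so (39/29) = −1.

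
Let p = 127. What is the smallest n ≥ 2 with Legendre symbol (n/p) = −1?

(2/127) = +1, so 2 is a residue.
(3/127) = −1, so 3 is the smallest positive non-residue mod 127.

3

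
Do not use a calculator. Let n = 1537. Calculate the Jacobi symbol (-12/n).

1

First reduce: -12 ≡ 1525 (mod 1537).
Reciprocity: 1525 ≡ 1 and 1537 ≡ 1 (mod 4), so (1525/1537) = +(1537/1525).
Reduce top mod 1525: now compute (12/1525).
Pull out 2^2: since 1525 ≡ 5 (mod 8), (2/1525) = -1, so (2/1525)^2 = +1.
Reciprocity: 3 ≡ 3 and 1525 ≡ 1 (mod 4), so (3/1525) = +(1525/3).
Reduce top mod 3: now compute (1/3).
Reached (1/3) = 1. Collecting the sign flips along the way, the symbol is +1.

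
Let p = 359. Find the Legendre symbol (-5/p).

Euler's criterion: (-5/359) ≡ 354^179 (mod 359).
354^2 ≡ 25 (mod 359)
354^4 ≡ 266 (mod 359)
354^8 ≡ 33 (mod 359)
354^16 ≡ 12 (mod 359)
354^32 ≡ 144 (mod 359)
354^64 ≡ 273 (mod 359)
354^128 ≡ 216 (mod 359)
354^179 = 354^(128+32+16+2+1) ≡ 358 (mod 359).
Result is 358 ≡ −1, so (-5/359) = −1.

-1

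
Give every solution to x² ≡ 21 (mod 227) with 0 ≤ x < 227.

Since 227 ≡ 3 (mod 4), a square root of 21 is 21^((227+1)/4) = 21^57 mod 227.
Repeated squaring: 21^2≡214, 21^4≡169, 21^8≡186, 21^16≡92, 21^32≡65 (mod 227).
21^57 = 21^(32+16+8+1) ≡ 34 (mod 227).
Check: 34² = 1156 ≡ 21 (mod 227). The two roots are 34 and 193.

34, 193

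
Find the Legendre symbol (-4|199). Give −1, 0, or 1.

-1

First reduce: -4 ≡ 195 (mod 199).
Reciprocity: 195 ≡ 3 and 199 ≡ 3 (mod 4), so (195/199) = −(199/195).
Reduce top mod 195: now compute (4/195).
Pull out 2^2: since 195 ≡ 3 (mod 8), (2/195) = -1, so (2/195)^2 = +1.
Reached (1/195) = 1. Collecting the sign flips along the way, the symbol is -1.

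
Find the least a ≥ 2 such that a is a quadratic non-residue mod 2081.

(2/2081) = +1, so 2 is a residue.
(3/2081) = −1, so 3 is the smallest positive non-residue mod 2081.

3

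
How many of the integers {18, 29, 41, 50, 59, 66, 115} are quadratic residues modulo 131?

2

(18/131) = -1 → non-residue.
(29/131) = -1 → non-residue.
(41/131) = +1 → QR.
(50/131) = -1 → non-residue.
(59/131) = +1 → QR.
(66/131) = -1 → non-residue.
(115/131) = -1 → non-residue.
Total quadratic residues among the 7: 2.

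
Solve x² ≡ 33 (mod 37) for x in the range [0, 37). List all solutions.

12, 25

37 ≡ 1 (mod 4), so we find a root by search.
Trying successive values, 12² = 144 ≡ 33 (mod 37). The other root is 37 − 12 = 25.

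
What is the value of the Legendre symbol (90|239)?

Pull out 2: since 239 ≡ 7 (mod 8), (2/239) = +1.
Reciprocity: 45 ≡ 1 and 239 ≡ 3 (mod 4), so (45/239) = +(239/45).
Reduce top mod 45: now compute (14/45).
Pull out 2: since 45 ≡ 5 (mod 8), (2/45) = -1.
Reciprocity: 7 ≡ 3 and 45 ≡ 1 (mod 4), so (7/45) = +(45/7).
Reduce top mod 7: now compute (3/7).
Reciprocity: 3 ≡ 3 and 7 ≡ 3 (mod 4), so (3/7) = −(7/3).
Reduce top mod 3: now compute (1/3).
Reached (1/3) = 1. Collecting the sign flips along the way, the symbol is +1.

1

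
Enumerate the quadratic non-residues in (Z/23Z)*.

Square k = 1,…,11 (k and 23−k give the same square):
1²=1, 2²=4, 3²=9, 4²=16, 5²≡2, 6²≡13, 7²≡3, 8²≡18, 9²≡12, 10²≡8, 11²≡6 (mod 23).
The residues are {1, 2, 3, 4, 6, 8, 9, 12, 13, 16, 18}; the non-residues are the remaining 11 nonzero classes.

5 7 10 11 14 15 17 19 20 21 22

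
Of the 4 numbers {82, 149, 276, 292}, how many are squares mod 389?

2

(82/389) = -1 → non-residue.
(149/389) = -1 → non-residue.
(276/389) = +1 → QR.
(292/389) = +1 → QR.
Total quadratic residues among the 4: 2.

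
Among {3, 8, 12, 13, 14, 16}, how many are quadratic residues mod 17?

(3/17) = -1 → non-residue.
(8/17) = +1 → QR.
(12/17) = -1 → non-residue.
(13/17) = +1 → QR.
(14/17) = -1 → non-residue.
(16/17) = +1 → QR.
Total quadratic residues among the 6: 3.

3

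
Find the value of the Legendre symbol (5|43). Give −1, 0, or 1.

Reciprocity: 5 ≡ 1 and 43 ≡ 3 (mod 4), so (5/43) = +(43/5).
Reduce top mod 5: now compute (3/5).
Reciprocity: 3 ≡ 3 and 5 ≡ 1 (mod 4), so (3/5) = +(5/3).
Reduce top mod 3: now compute (2/3).
Pull out 2: since 3 ≡ 3 (mod 8), (2/3) = -1.
Reached (1/3) = 1. Collecting the sign flips along the way, the symbol is -1.

-1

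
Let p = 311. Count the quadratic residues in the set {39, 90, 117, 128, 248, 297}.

(39/311) = +1 → QR.
(90/311) = +1 → QR.
(117/311) = +1 → QR.
(128/311) = +1 → QR.
(248/311) = -1 → non-residue.
(297/311) = -1 → non-residue.
Total quadratic residues among the 6: 4.

4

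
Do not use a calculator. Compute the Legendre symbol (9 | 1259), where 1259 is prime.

1

Reciprocity: 9 ≡ 1 and 1259 ≡ 3 (mod 4), so (9/1259) = +(1259/9).
Reduce top mod 9: now compute (8/9).
Pull out 2^3: since 9 ≡ 1 (mod 8), (2/9) = +1, so (2/9)^3 = +1.
Reached (1/9) = 1. Collecting the sign flips along the way, the symbol is +1.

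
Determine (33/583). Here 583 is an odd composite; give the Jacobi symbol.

0

Reciprocity: 33 ≡ 1 and 583 ≡ 3 (mod 4), so (33/583) = +(583/33).
Reduce top mod 33: now compute (22/33).
Pull out 2: since 33 ≡ 1 (mod 8), (2/33) = +1.
Reciprocity: 11 ≡ 3 and 33 ≡ 1 (mod 4), so (11/33) = +(33/11).
Reduce top mod 11: now compute (0/11).
Top reduces to 0: gcd > 1, so the symbol is 0.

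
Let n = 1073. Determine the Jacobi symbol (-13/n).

First reduce: -13 ≡ 1060 (mod 1073).
Pull out 2^2: since 1073 ≡ 1 (mod 8), (2/1073) = +1, so (2/1073)^2 = +1.
Reciprocity: 265 ≡ 1 and 1073 ≡ 1 (mod 4), so (265/1073) = +(1073/265).
Reduce top mod 265: now compute (13/265).
Reciprocity: 13 ≡ 1 and 265 ≡ 1 (mod 4), so (13/265) = +(265/13).
Reduce top mod 13: now compute (5/13).
Reciprocity: 5 ≡ 1 and 13 ≡ 1 (mod 4), so (5/13) = +(13/5).
Reduce top mod 5: now compute (3/5).
Reciprocity: 3 ≡ 3 and 5 ≡ 1 (mod 4), so (3/5) = +(5/3).
Reduce top mod 3: now compute (2/3).
Pull out 2: since 3 ≡ 3 (mod 8), (2/3) = -1.
Reached (1/3) = 1. Collecting the sign flips along the way, the symbol is -1.

-1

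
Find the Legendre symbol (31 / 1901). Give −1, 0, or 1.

Reciprocity: 31 ≡ 3 and 1901 ≡ 1 (mod 4), so (31/1901) = +(1901/31).
Reduce top mod 31: now compute (10/31).
Pull out 2: since 31 ≡ 7 (mod 8), (2/31) = +1.
Reciprocity: 5 ≡ 1 and 31 ≡ 3 (mod 4), so (5/31) = +(31/5).
Reduce top mod 5: now compute (1/5).
Reached (1/5) = 1. Collecting the sign flips along the way, the symbol is +1.

1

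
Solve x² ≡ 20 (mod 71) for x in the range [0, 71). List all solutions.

34, 37

Since 71 ≡ 3 (mod 4), a square root of 20 is 20^((71+1)/4) = 20^18 mod 71.
Repeated squaring: 20^2≡45, 20^4≡37, 20^8≡20, 20^16≡45 (mod 71).
20^18 = 20^(16+2) ≡ 37 (mod 71).
Check: 37² = 1369 ≡ 20 (mod 71). The two roots are 34 and 37.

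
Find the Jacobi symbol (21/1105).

Reciprocity: 21 ≡ 1 and 1105 ≡ 1 (mod 4), so (21/1105) = +(1105/21).
Reduce top mod 21: now compute (13/21).
Reciprocity: 13 ≡ 1 and 21 ≡ 1 (mod 4), so (13/21) = +(21/13).
Reduce top mod 13: now compute (8/13).
Pull out 2^3: since 13 ≡ 5 (mod 8), (2/13) = -1, so (2/13)^3 = -1.
Reached (1/13) = 1. Collecting the sign flips along the way, the symbol is -1.

-1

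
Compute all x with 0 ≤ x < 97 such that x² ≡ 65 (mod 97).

29, 68

97 ≡ 1 (mod 4), so we find a root by search.
Trying successive values, 29² = 841 ≡ 65 (mod 97). The other root is 97 − 29 = 68.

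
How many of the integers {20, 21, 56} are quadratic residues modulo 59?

2

(20/59) = +1 → QR.
(21/59) = +1 → QR.
(56/59) = -1 → non-residue.
Total quadratic residues among the 3: 2.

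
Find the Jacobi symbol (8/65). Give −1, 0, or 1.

1

Pull out 2^3: since 65 ≡ 1 (mod 8), (2/65) = +1, so (2/65)^3 = +1.
Reached (1/65) = 1. Collecting the sign flips along the way, the symbol is +1.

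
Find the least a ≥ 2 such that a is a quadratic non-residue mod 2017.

(2/2017) = +1, so 2 is a residue.
(3/2017) = +1, so 3 is a residue.
(4/2017) = +1, so 4 is a residue.
(5/2017) = −1, so 5 is the smallest positive non-residue mod 2017.

5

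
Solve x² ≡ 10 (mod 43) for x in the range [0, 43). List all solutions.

Since 43 ≡ 3 (mod 4), a square root of 10 is 10^((43+1)/4) = 10^11 mod 43.
Repeated squaring: 10^2≡14, 10^4≡24, 10^8≡17 (mod 43).
10^11 = 10^(8+2+1) ≡ 15 (mod 43).
Check: 15² = 225 ≡ 10 (mod 43). The two roots are 15 and 28.

15, 28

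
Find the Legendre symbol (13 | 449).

Reciprocity: 13 ≡ 1 and 449 ≡ 1 (mod 4), so (13/449) = +(449/13).
Reduce top mod 13: now compute (7/13).
Reciprocity: 7 ≡ 3 and 13 ≡ 1 (mod 4), so (7/13) = +(13/7).
Reduce top mod 7: now compute (6/7).
Pull out 2: since 7 ≡ 7 (mod 8), (2/7) = +1.
Reciprocity: 3 ≡ 3 and 7 ≡ 3 (mod 4), so (3/7) = −(7/3).
Reduce top mod 3: now compute (1/3).
Reached (1/3) = 1. Collecting the sign flips along the way, the symbol is -1.

-1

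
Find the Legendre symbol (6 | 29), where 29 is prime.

1

Pull out 2: since 29 ≡ 5 (mod 8), (2/29) = -1.
Reciprocity: 3 ≡ 3 and 29 ≡ 1 (mod 4), so (3/29) = +(29/3).
Reduce top mod 3: now compute (2/3).
Pull out 2: since 3 ≡ 3 (mod 8), (2/3) = -1.
Reached (1/3) = 1. Collecting the sign flips along the way, the symbol is +1.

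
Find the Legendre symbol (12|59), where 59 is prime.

Pull out 2^2: since 59 ≡ 3 (mod 8), (2/59) = -1, so (2/59)^2 = +1.
Reciprocity: 3 ≡ 3 and 59 ≡ 3 (mod 4), so (3/59) = −(59/3).
Reduce top mod 3: now compute (2/3).
Pull out 2: since 3 ≡ 3 (mod 8), (2/3) = -1.
Reached (1/3) = 1. Collecting the sign flips along the way, the symbol is +1.

1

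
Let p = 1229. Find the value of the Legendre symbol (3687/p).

0

First reduce: 3687 ≡ 0 (mod 1229).
Top reduces to 0: gcd > 1, so the symbol is 0.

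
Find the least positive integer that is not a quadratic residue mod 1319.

13

(2/1319) = +1, so 2 is a residue.
(3/1319) = +1, so 3 is a residue.
(4/1319) = +1, so 4 is a residue.
(5/1319) = +1, so 5 is a residue.
(6/1319) = +1, so 6 is a residue.
(7/1319) = +1, so 7 is a residue.
(8/1319) = +1, so 8 is a residue.
(9/1319) = +1, so 9 is a residue.
(10/1319) = +1, so 10 is a residue.
(11/1319) = +1, so 11 is a residue.
(12/1319) = +1, so 12 is a residue.
(13/1319) = −1, so 13 is the smallest positive non-residue mod 1319.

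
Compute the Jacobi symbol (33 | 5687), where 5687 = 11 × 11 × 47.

0

Reciprocity: 33 ≡ 1 and 5687 ≡ 3 (mod 4), so (33/5687) = +(5687/33).
Reduce top mod 33: now compute (11/33).
Reciprocity: 11 ≡ 3 and 33 ≡ 1 (mod 4), so (11/33) = +(33/11).
Reduce top mod 11: now compute (0/11).
Top reduces to 0: gcd > 1, so the symbol is 0.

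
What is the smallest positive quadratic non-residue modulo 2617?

(2/2617) = +1, so 2 is a residue.
(3/2617) = +1, so 3 is a residue.
(4/2617) = +1, so 4 is a residue.
(5/2617) = −1, so 5 is the smallest positive non-residue mod 2617.

5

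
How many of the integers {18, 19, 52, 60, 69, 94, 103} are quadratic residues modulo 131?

(18/131) = -1 → non-residue.
(19/131) = -1 → non-residue.
(52/131) = +1 → QR.
(60/131) = +1 → QR.
(69/131) = -1 → non-residue.
(94/131) = +1 → QR.
(103/131) = -1 → non-residue.
Total quadratic residues among the 7: 3.

3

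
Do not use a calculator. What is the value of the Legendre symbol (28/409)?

Pull out 2^2: since 409 ≡ 1 (mod 8), (2/409) = +1, so (2/409)^2 = +1.
Reciprocity: 7 ≡ 3 and 409 ≡ 1 (mod 4), so (7/409) = +(409/7).
Reduce top mod 7: now compute (3/7).
Reciprocity: 3 ≡ 3 and 7 ≡ 3 (mod 4), so (3/7) = −(7/3).
Reduce top mod 3: now compute (1/3).
Reached (1/3) = 1. Collecting the sign flips along the way, the symbol is -1.

-1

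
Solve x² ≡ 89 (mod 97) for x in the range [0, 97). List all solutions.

34, 63

97 ≡ 1 (mod 4), so we find a root by search.
Trying successive values, 34² = 1156 ≡ 89 (mod 97). The other root is 97 − 34 = 63.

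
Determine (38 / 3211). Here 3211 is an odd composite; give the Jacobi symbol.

Pull out 2: since 3211 ≡ 3 (mod 8), (2/3211) = -1.
Reciprocity: 19 ≡ 3 and 3211 ≡ 3 (mod 4), so (19/3211) = −(3211/19).
Reduce top mod 19: now compute (0/19).
Top reduces to 0: gcd > 1, so the symbol is 0.

0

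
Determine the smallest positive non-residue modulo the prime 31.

(2/31) = +1, so 2 is a residue.
(3/31) = −1, so 3 is the smallest positive non-residue mod 31.

3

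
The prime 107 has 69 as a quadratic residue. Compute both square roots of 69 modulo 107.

47, 60

Since 107 ≡ 3 (mod 4), a square root of 69 is 69^((107+1)/4) = 69^27 mod 107.
Repeated squaring: 69^2≡53, 69^4≡27, 69^8≡87, 69^16≡79 (mod 107).
69^27 = 69^(16+8+2+1) ≡ 47 (mod 107).
Check: 47² = 2209 ≡ 69 (mod 107). The two roots are 47 and 60.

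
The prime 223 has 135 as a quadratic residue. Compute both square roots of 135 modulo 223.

Since 223 ≡ 3 (mod 4), a square root of 135 is 135^((223+1)/4) = 135^56 mod 223.
Repeated squaring: 135^2≡162, 135^4≡153, 135^8≡217, 135^16≡36, 135^32≡181 (mod 223).
135^56 = 135^(32+16+8) ≡ 152 (mod 223).
Check: 152² = 23104 ≡ 135 (mod 223). The two roots are 71 and 152.

71, 152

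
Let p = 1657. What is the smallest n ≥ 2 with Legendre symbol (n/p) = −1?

5

(2/1657) = +1, so 2 is a residue.
(3/1657) = +1, so 3 is a residue.
(4/1657) = +1, so 4 is a residue.
(5/1657) = −1, so 5 is the smallest positive non-residue mod 1657.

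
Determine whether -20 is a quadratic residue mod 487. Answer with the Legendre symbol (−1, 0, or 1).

1

Euler's criterion: (-20/487) ≡ 467^243 (mod 487).
467^2 ≡ 400 (mod 487)
467^4 ≡ 264 (mod 487)
467^8 ≡ 55 (mod 487)
467^16 ≡ 103 (mod 487)
467^32 ≡ 382 (mod 487)
467^64 ≡ 311 (mod 487)
467^128 ≡ 295 (mod 487)
467^243 = 467^(128+64+32+16+2+1) ≡ 1 (mod 487).
Result is 1, so (-20/487) = 1.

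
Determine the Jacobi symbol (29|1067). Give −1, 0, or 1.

Reciprocity: 29 ≡ 1 and 1067 ≡ 3 (mod 4), so (29/1067) = +(1067/29).
Reduce top mod 29: now compute (23/29).
Reciprocity: 23 ≡ 3 and 29 ≡ 1 (mod 4), so (23/29) = +(29/23).
Reduce top mod 23: now compute (6/23).
Pull out 2: since 23 ≡ 7 (mod 8), (2/23) = +1.
Reciprocity: 3 ≡ 3 and 23 ≡ 3 (mod 4), so (3/23) = −(23/3).
Reduce top mod 3: now compute (2/3).
Pull out 2: since 3 ≡ 3 (mod 8), (2/3) = -1.
Reached (1/3) = 1. Collecting the sign flips along the way, the symbol is +1.

1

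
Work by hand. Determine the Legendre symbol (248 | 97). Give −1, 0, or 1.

1

First reduce: 248 ≡ 54 (mod 97).
Pull out 2: since 97 ≡ 1 (mod 8), (2/97) = +1.
Reciprocity: 27 ≡ 3 and 97 ≡ 1 (mod 4), so (27/97) = +(97/27).
Reduce top mod 27: now compute (16/27).
Pull out 2^4: since 27 ≡ 3 (mod 8), (2/27) = -1, so (2/27)^4 = +1.
Reached (1/27) = 1. Collecting the sign flips along the way, the symbol is +1.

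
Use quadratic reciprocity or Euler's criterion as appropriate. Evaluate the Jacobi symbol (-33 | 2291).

First reduce: -33 ≡ 2258 (mod 2291).
Pull out 2: since 2291 ≡ 3 (mod 8), (2/2291) = -1.
Reciprocity: 1129 ≡ 1 and 2291 ≡ 3 (mod 4), so (1129/2291) = +(2291/1129).
Reduce top mod 1129: now compute (33/1129).
Reciprocity: 33 ≡ 1 and 1129 ≡ 1 (mod 4), so (33/1129) = +(1129/33).
Reduce top mod 33: now compute (7/33).
Reciprocity: 7 ≡ 3 and 33 ≡ 1 (mod 4), so (7/33) = +(33/7).
Reduce top mod 7: now compute (5/7).
Reciprocity: 5 ≡ 1 and 7 ≡ 3 (mod 4), so (5/7) = +(7/5).
Reduce top mod 5: now compute (2/5).
Pull out 2: since 5 ≡ 5 (mod 8), (2/5) = -1.
Reached (1/5) = 1. Collecting the sign flips along the way, the symbol is +1.

1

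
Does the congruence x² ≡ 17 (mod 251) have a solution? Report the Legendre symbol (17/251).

Reciprocity: 17 ≡ 1 and 251 ≡ 3 (mod 4), so (17/251) = +(251/17).
Reduce top mod 17: now compute (13/17).
Reciprocity: 13 ≡ 1 and 17 ≡ 1 (mod 4), so (13/17) = +(17/13).
Reduce top mod 13: now compute (4/13).
Pull out 2^2: since 13 ≡ 5 (mod 8), (2/13) = -1, so (2/13)^2 = +1.
Reached (1/13) = 1. Collecting the sign flips along the way, the symbol is +1.

1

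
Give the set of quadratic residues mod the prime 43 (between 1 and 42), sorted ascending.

Square k = 1,…,21 (k and 43−k give the same square):
1²=1, 2²=4, 3²=9, 4²=16, 5²=25, 6²=36, 7²≡6, 8²≡21, 9²≡38, 10²≡14, 11²≡35, 12²≡15, 13²≡40, 14²≡24, 15²≡10, 16²≡41, 17²≡31, 18²≡23, 19²≡17, 20²≡13, 21²≡11 (mod 43).
So the quadratic residues mod 43 are {1, 4, 6, 9, 10, 11, 13, 14, 15, 16, 17, 21, 23, 24, 25, 31, 35, 36, 38, 40, 41}.

1,4,6,9,10,11,13,14,15,16,17,21,23,24,25,31,35,36,38,40,41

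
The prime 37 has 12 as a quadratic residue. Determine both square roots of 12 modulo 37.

7, 30

37 ≡ 1 (mod 4), so we find a root by search.
Trying successive values, 7² = 49 ≡ 12 (mod 37). The other root is 37 − 7 = 30.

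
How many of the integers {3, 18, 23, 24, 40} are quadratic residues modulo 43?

(3/43) = -1 → non-residue.
(18/43) = -1 → non-residue.
(23/43) = +1 → QR.
(24/43) = +1 → QR.
(40/43) = +1 → QR.
Total quadratic residues among the 5: 3.

3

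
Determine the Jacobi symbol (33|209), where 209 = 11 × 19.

Reciprocity: 33 ≡ 1 and 209 ≡ 1 (mod 4), so (33/209) = +(209/33).
Reduce top mod 33: now compute (11/33).
Reciprocity: 11 ≡ 3 and 33 ≡ 1 (mod 4), so (11/33) = +(33/11).
Reduce top mod 11: now compute (0/11).
Top reduces to 0: gcd > 1, so the symbol is 0.

0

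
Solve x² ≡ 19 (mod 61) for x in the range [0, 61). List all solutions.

18, 43

61 ≡ 1 (mod 4), so we find a root by search.
Trying successive values, 18² = 324 ≡ 19 (mod 61). The other root is 61 − 18 = 43.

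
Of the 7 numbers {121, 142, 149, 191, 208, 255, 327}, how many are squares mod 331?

(121/331) = +1 → QR.
(142/331) = -1 → non-residue.
(149/331) = +1 → QR.
(191/331) = +1 → QR.
(208/331) = -1 → non-residue.
(255/331) = -1 → non-residue.
(327/331) = -1 → non-residue.
Total quadratic residues among the 7: 3.

3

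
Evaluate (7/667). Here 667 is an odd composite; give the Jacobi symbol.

-1

Reciprocity: 7 ≡ 3 and 667 ≡ 3 (mod 4), so (7/667) = −(667/7).
Reduce top mod 7: now compute (2/7).
Pull out 2: since 7 ≡ 7 (mod 8), (2/7) = +1.
Reached (1/7) = 1. Collecting the sign flips along the way, the symbol is -1.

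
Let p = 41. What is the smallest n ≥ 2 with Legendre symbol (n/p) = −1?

3

(2/41) = +1, so 2 is a residue.
(3/41) = −1, so 3 is the smallest positive non-residue mod 41.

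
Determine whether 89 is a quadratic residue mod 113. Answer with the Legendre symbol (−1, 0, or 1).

Euler's criterion: (89/113) ≡ 89^56 (mod 113).
89^2 ≡ 11 (mod 113)
89^4 ≡ 8 (mod 113)
89^8 ≡ 64 (mod 113)
89^16 ≡ 28 (mod 113)
89^32 ≡ 106 (mod 113)
89^56 = 89^(32+16+8) ≡ 112 (mod 113).
Result is 112 ≡ −1, so (89/113) = −1.

-1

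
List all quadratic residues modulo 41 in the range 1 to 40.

Square k = 1,…,20 (k and 41−k give the same square):
1²=1, 2²=4, 3²=9, 4²=16, 5²=25, 6²=36, 7²≡8, 8²≡23, 9²≡40, 10²≡18, 11²≡39, 12²≡21, 13²≡5, 14²≡32, 15²≡20, 16²≡10, 17²≡2, 18²≡37, 19²≡33, 20²≡31 (mod 41).
So the quadratic residues mod 41 are {1, 2, 4, 5, 8, 9, 10, 16, 18, 20, 21, 23, 25, 31, 32, 33, 36, 37, 39, 40}.

1 2 4 5 8 9 10 16 18 20 21 23 25 31 32 33 36 37 39 40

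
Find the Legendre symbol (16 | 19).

Pull out 2^4: since 19 ≡ 3 (mod 8), (2/19) = -1, so (2/19)^4 = +1.
Reached (1/19) = 1. Collecting the sign flips along the way, the symbol is +1.

1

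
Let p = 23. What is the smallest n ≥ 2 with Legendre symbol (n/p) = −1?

(2/23) = +1, so 2 is a residue.
(3/23) = +1, so 3 is a residue.
(4/23) = +1, so 4 is a residue.
(5/23) = −1, so 5 is the smallest positive non-residue mod 23.

5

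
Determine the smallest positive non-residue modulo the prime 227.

2

(2/227) = −1, so 2 is the smallest positive non-residue mod 227.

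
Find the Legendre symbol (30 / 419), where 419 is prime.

Pull out 2: since 419 ≡ 3 (mod 8), (2/419) = -1.
Reciprocity: 15 ≡ 3 and 419 ≡ 3 (mod 4), so (15/419) = −(419/15).
Reduce top mod 15: now compute (14/15).
Pull out 2: since 15 ≡ 7 (mod 8), (2/15) = +1.
Reciprocity: 7 ≡ 3 and 15 ≡ 3 (mod 4), so (7/15) = −(15/7).
Reduce top mod 7: now compute (1/7).
Reached (1/7) = 1. Collecting the sign flips along the way, the symbol is -1.

-1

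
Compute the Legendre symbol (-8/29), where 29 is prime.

-1

First reduce: -8 ≡ 21 (mod 29).
Reciprocity: 21 ≡ 1 and 29 ≡ 1 (mod 4), so (21/29) = +(29/21).
Reduce top mod 21: now compute (8/21).
Pull out 2^3: since 21 ≡ 5 (mod 8), (2/21) = -1, so (2/21)^3 = -1.
Reached (1/21) = 1. Collecting the sign flips along the way, the symbol is -1.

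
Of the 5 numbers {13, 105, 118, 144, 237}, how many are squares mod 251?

(13/251) = +1 → QR.
(105/251) = +1 → QR.
(118/251) = +1 → QR.
(144/251) = +1 → QR.
(237/251) = +1 → QR.
Total quadratic residues among the 5: 5.

5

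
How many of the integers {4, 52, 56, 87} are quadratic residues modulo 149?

(4/149) = +1 → QR.
(52/149) = -1 → non-residue.
(56/149) = -1 → non-residue.
(87/149) = -1 → non-residue.
Total quadratic residues among the 4: 1.

1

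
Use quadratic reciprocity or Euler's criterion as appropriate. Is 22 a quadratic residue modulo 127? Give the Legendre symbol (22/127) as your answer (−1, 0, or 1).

1

Pull out 2: since 127 ≡ 7 (mod 8), (2/127) = +1.
Reciprocity: 11 ≡ 3 and 127 ≡ 3 (mod 4), so (11/127) = −(127/11).
Reduce top mod 11: now compute (6/11).
Pull out 2: since 11 ≡ 3 (mod 8), (2/11) = -1.
Reciprocity: 3 ≡ 3 and 11 ≡ 3 (mod 4), so (3/11) = −(11/3).
Reduce top mod 3: now compute (2/3).
Pull out 2: since 3 ≡ 3 (mod 8), (2/3) = -1.
Reached (1/3) = 1. Collecting the sign flips along the way, the symbol is +1.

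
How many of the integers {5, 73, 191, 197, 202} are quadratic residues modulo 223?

(5/223) = -1 → non-residue.
(73/223) = +1 → QR.
(191/223) = -1 → non-residue.
(197/223) = +1 → QR.
(202/223) = +1 → QR.
Total quadratic residues among the 5: 3.

3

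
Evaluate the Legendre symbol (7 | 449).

1

Euler's criterion: (7/449) ≡ 7^224 (mod 449).
7^2 ≡ 49 (mod 449)
7^4 ≡ 156 (mod 449)
7^8 ≡ 90 (mod 449)
7^16 ≡ 18 (mod 449)
7^32 ≡ 324 (mod 449)
7^64 ≡ 359 (mod 449)
7^128 ≡ 18 (mod 449)
7^224 = 7^(128+64+32) ≡ 1 (mod 449).
Result is 1, so (7/449) = 1.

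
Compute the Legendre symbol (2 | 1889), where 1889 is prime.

Pull out 2: since 1889 ≡ 1 (mod 8), (2/1889) = +1.
Reached (1/1889) = 1. Collecting the sign flips along the way, the symbol is +1.

1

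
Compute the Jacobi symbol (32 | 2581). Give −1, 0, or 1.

-1

Pull out 2^5: since 2581 ≡ 5 (mod 8), (2/2581) = -1, so (2/2581)^5 = -1.
Reached (1/2581) = 1. Collecting the sign flips along the way, the symbol is -1.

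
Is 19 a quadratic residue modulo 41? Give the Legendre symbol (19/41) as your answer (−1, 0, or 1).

Reciprocity: 19 ≡ 3 and 41 ≡ 1 (mod 4), so (19/41) = +(41/19).
Reduce top mod 19: now compute (3/19).
Reciprocity: 3 ≡ 3 and 19 ≡ 3 (mod 4), so (3/19) = −(19/3).
Reduce top mod 3: now compute (1/3).
Reached (1/3) = 1. Collecting the sign flips along the way, the symbol is -1.

-1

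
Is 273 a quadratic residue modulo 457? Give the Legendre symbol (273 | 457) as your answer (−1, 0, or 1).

Euler's criterion: (273/457) ≡ 273^228 (mod 457).
273^2 ≡ 38 (mod 457)
273^4 ≡ 73 (mod 457)
273^8 ≡ 302 (mod 457)
273^16 ≡ 261 (mod 457)
273^32 ≡ 28 (mod 457)
273^64 ≡ 327 (mod 457)
273^128 ≡ 448 (mod 457)
273^228 = 273^(128+64+32+4) ≡ 456 (mod 457).
Result is 456 ≡ −1, so (273/457) = −1.

-1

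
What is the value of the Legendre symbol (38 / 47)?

-1

Pull out 2: since 47 ≡ 7 (mod 8), (2/47) = +1.
Reciprocity: 19 ≡ 3 and 47 ≡ 3 (mod 4), so (19/47) = −(47/19).
Reduce top mod 19: now compute (9/19).
Reciprocity: 9 ≡ 1 and 19 ≡ 3 (mod 4), so (9/19) = +(19/9).
Reduce top mod 9: now compute (1/9).
Reached (1/9) = 1. Collecting the sign flips along the way, the symbol is -1.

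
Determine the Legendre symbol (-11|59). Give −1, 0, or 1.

First reduce: -11 ≡ 48 (mod 59).
Pull out 2^4: since 59 ≡ 3 (mod 8), (2/59) = -1, so (2/59)^4 = +1.
Reciprocity: 3 ≡ 3 and 59 ≡ 3 (mod 4), so (3/59) = −(59/3).
Reduce top mod 3: now compute (2/3).
Pull out 2: since 3 ≡ 3 (mod 8), (2/3) = -1.
Reached (1/3) = 1. Collecting the sign flips along the way, the symbol is +1.

1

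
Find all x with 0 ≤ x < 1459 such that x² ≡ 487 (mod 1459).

550, 909

Since 1459 ≡ 3 (mod 4), a square root of 487 is 487^((1459+1)/4) = 487^365 mod 1459.
Repeated squaring: 487^2≡811, 487^4≡1171, 487^8≡1240, 487^16≡1273, 487^32≡1039, 487^64≡1320, 487^128≡354, 487^256≡1301 (mod 1459).
487^365 = 487^(256+64+32+8+4+1) ≡ 909 (mod 1459).
Check: 909² = 826281 ≡ 487 (mod 1459). The two roots are 550 and 909.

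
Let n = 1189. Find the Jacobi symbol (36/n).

Pull out 2^2: since 1189 ≡ 5 (mod 8), (2/1189) = -1, so (2/1189)^2 = +1.
Reciprocity: 9 ≡ 1 and 1189 ≡ 1 (mod 4), so (9/1189) = +(1189/9).
Reduce top mod 9: now compute (1/9).
Reached (1/9) = 1. Collecting the sign flips along the way, the symbol is +1.

1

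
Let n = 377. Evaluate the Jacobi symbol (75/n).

-1

Reciprocity: 75 ≡ 3 and 377 ≡ 1 (mod 4), so (75/377) = +(377/75).
Reduce top mod 75: now compute (2/75).
Pull out 2: since 75 ≡ 3 (mod 8), (2/75) = -1.
Reached (1/75) = 1. Collecting the sign flips along the way, the symbol is -1.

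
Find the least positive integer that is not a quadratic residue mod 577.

5

(2/577) = +1, so 2 is a residue.
(3/577) = +1, so 3 is a residue.
(4/577) = +1, so 4 is a residue.
(5/577) = −1, so 5 is the smallest positive non-residue mod 577.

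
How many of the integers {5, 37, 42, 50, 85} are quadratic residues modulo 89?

4

(5/89) = +1 → QR.
(37/89) = -1 → non-residue.
(42/89) = +1 → QR.
(50/89) = +1 → QR.
(85/89) = +1 → QR.
Total quadratic residues among the 5: 4.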